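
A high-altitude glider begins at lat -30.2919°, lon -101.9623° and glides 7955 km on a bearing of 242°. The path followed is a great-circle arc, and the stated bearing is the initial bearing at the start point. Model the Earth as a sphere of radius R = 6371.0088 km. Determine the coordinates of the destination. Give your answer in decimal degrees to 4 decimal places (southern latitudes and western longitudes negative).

The arc subtends δ = 7955/6371.0088 = 1.248625 rad at the centre.
With φ₁ = -30.2919° = -0.528693 rad and θ = 242° = 4.223697 rad:
Applying the spherical law of cosines for sides, sin φ₂ = sin φ₁ cos δ + cos φ₁ sin δ cos θ = -0.544225, so φ₂ = -32.9717°.
Δλ = atan2( sin θ sin δ cos φ₁ , cos δ − sin φ₁ sin φ₂ ) = atan2(-0.723171, 0.042117) = -1.512623 rad = -86.6669°.
λ₂ = -101.9623° + -86.6669° = -188.6292°, normalized to (−180°, 180°] → 171.3708°.

latitude -32.9717°, longitude 171.3708°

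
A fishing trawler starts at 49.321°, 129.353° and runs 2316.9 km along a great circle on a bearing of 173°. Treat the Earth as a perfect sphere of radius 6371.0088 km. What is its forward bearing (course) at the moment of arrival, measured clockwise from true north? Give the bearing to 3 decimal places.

final bearing 174.809°

δ = 2316.9/6371.0088 = 0.363663 rad (20.8364°).
With φ₁ = 49.321° = 0.860814 rad and θ = 173° = 3.019420 rad:
Destination latitude: φ₂ = arcsin( sin φ₁ cos δ + cos φ₁ sin δ cos θ ) = arcsin(0.478651) = 28.597°.
Then Δλ = atan2(0.028256, 0.571604) = 0.049392 rad, from sin θ sin δ cos φ₁ over cos δ − sin φ₁ sin φ₂.
λ₂ = 129.353° + 2.830° = 132.183°.
The forward bearing on arrival equals the back-azimuth from the destination plus 180°.
Back-azimuth from P₂ (28.597°, 132.183°) to P₁ (49.321°, 129.353°), with Δλ' = λ₁ − λ₂ = -2.830°: atan2( sin Δλ' cos φ₁ , cos φ₂ sin φ₁ − sin φ₂ cos φ₁ cos Δλ' ) = 354.809°.
Final bearing = (354.809° + 180°) mod 360° = 174.809°.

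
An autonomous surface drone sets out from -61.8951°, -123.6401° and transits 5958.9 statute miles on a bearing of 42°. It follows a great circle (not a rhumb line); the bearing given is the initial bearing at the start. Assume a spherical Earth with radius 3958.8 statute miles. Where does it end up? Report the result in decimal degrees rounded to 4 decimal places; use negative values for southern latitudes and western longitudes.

δ = 5958.9/3958.8 = 1.505229 rad (86.2433°).
Converting: φ₁ = -1.080273 rad, θ = 0.733038 rad.
Applying the spherical law of cosines for sides, sin φ₂ = sin φ₁ cos δ + cos φ₁ sin δ cos θ = 0.291539, so φ₂ = 16.9501°.
Then Δλ = atan2(0.314542, 0.322683) = 0.772622 rad, from sin θ sin δ cos φ₁ over cos δ − sin φ₁ sin φ₂.
λ₂ = λ₁ + Δλ = -79.3721°.

latitude 16.9501°, longitude -79.3721°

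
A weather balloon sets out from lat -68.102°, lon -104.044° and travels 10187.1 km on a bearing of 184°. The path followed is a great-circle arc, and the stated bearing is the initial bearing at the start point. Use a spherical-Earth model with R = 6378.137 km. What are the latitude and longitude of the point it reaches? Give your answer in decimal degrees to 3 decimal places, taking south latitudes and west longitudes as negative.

latitude -20.330°, longitude 80.221°

The arc subtends δ = 10187.1/6378.137 = 1.597191 rad at the centre.
Converting: φ₁ = -1.188604 rad, θ = 3.211406 rad.
sin φ₂ = sin φ₁ cos δ + cos φ₁ sin δ cos θ = (-0.927849)(-0.026391) + (0.372955)(0.999652)(-0.997564) = -0.347430
φ₂ = asin(-0.347430) = -0.354829 rad = -20.330°.
Then Δλ = atan2(-0.026007, -0.348754) = -3.067159 rad, from sin θ sin δ cos φ₁ over cos δ − sin φ₁ sin φ₂.
λ₂ = -104.044° + -175.735° = -279.779°, normalized to (−180°, 180°] → 80.221°.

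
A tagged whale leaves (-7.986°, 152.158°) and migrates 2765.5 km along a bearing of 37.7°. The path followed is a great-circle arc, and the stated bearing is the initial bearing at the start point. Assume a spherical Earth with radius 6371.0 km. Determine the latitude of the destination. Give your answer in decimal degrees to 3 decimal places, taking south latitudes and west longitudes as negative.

δ = 2765.5/6371 = 0.434076 rad (24.8707°).
With φ₁ = -7.986° = -0.139382 rad and θ = 37.7° = 0.657989 rad:
sin φ₂ = sin φ₁ cos δ + cos φ₁ sin δ cos θ = (-0.138931)(0.907259) + (0.990302)(0.420573)(0.791224) = 0.203493
φ₂ = asin(0.203493) = 0.204924 rad = 11.741°.
For the longitude increment, Δλ = atan2( sin θ sin δ cos φ₁, cos δ − sin φ₁ sin φ₂ ) = atan2(0.254697, 0.935530) = 15.230°.
λ₂ = λ₁ + Δλ = 167.388°.

latitude 11.741°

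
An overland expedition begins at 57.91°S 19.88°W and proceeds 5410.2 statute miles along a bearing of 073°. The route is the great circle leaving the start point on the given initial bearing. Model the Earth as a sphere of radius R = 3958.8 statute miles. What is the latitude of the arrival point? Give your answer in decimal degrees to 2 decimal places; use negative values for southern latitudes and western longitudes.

Angular distance δ = d/R = 5410.2 / 3958.8 = 1.366626 rad.
Converting: φ₁ = -1.010720 rad, θ = 1.274090 rad.
Destination latitude: φ₂ = arcsin( sin φ₁ cos δ + cos φ₁ sin δ cos θ ) = arcsin(-0.019680) = -1.13°.
Δλ = atan2( sin θ sin δ cos φ₁ , cos δ − sin φ₁ sin φ₂ ) = atan2(0.497485, 0.186081) = 1.212864 rad = 69.49°.
λ₂ = λ₁ + Δλ = 49.61°.

latitude -1.13°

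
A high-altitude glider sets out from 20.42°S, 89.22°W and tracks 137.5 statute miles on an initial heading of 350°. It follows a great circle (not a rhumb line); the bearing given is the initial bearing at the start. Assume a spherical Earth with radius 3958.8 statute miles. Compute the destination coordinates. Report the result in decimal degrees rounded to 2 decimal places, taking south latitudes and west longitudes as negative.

The arc subtends δ = 137.5/3958.8 = 0.034733 rad at the centre.
With φ₁ = -20.42° = -0.356396 rad and θ = 350° = 6.108652 rad:
Destination latitude: φ₂ = arcsin( sin φ₁ cos δ + cos φ₁ sin δ cos θ ) = arcsin(-0.316640) = -18.46°.
For the longitude increment, Δλ = atan2( sin θ sin δ cos φ₁, cos δ − sin φ₁ sin φ₂ ) = atan2(-0.005651, 0.888922) = -0.36°.
λ₂ = -89.22° + -0.36° = -89.58°.

latitude -18.46°, longitude -89.58°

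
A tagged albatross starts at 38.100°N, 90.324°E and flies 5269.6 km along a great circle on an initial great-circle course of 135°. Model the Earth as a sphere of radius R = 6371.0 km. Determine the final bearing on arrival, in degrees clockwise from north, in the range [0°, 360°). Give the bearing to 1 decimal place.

δ = 5269.6/6371 = 0.827123 rad (47.3907°).
With φ₁ = 38.100° = 0.664970 rad and θ = 135° = 2.356194 rad:
Applying the spherical law of cosines for sides, sin φ₂ = sin φ₁ cos δ + cos φ₁ sin δ cos θ = 0.008193, so φ₂ = 0.469°.
Then Δλ = atan2(0.409538, 0.671941) = 0.547365 rad, from sin θ sin δ cos φ₁ over cos δ − sin φ₁ sin φ₂.
λ₂ = 90.324° + 31.362° = 121.686°.
The forward bearing on arrival equals the back-azimuth from the destination plus 180°.
Back-azimuth from P₂ (0.5°, 121.7°) to P₁ (38.1°, 90.3°), with Δλ' = λ₁ − λ₂ = -31.4°: atan2( sin Δλ' cos φ₁ , cos φ₂ sin φ₁ − sin φ₂ cos φ₁ cos Δλ' ) = 326.2°.
Final bearing = (326.2° + 180°) mod 360° = 146.2°.

final bearing 146.2°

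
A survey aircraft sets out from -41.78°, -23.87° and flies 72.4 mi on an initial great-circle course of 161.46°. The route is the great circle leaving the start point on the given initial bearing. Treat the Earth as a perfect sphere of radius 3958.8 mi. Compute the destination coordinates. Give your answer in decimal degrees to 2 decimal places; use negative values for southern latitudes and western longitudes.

Central angle δ = d/R = 0.018288 rad.
Start latitude φ₁ = -0.729199 rad; initial bearing θ = 2.818009 rad.
Destination latitude: φ₂ = arcsin( sin φ₁ cos δ + cos φ₁ sin δ cos θ ) = arcsin(-0.679090) = -42.77°.
Then Δλ = atan2(0.004336, 0.547374) = 0.007922 rad, from sin θ sin δ cos φ₁ over cos δ − sin φ₁ sin φ₂.
λ₂ = -23.87° + 0.45° = -23.42°.

latitude -42.77°, longitude -23.42°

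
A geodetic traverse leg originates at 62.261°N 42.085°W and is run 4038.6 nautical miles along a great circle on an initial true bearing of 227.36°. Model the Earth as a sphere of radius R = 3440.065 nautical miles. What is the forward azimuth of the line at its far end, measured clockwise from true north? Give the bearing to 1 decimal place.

The arc subtends δ = 4038.6/3440.065 = 1.173989 rad at the centre.
Converting: φ₁ = 1.086659 rad, θ = 3.968181 rad.
Applying the spherical law of cosines for sides, sin φ₂ = sin φ₁ cos δ + cos φ₁ sin δ cos θ = 0.051271, so φ₂ = 2.939°.
Then Δλ = atan2(-0.315788, 0.341097) = -0.746890 rad, from sin θ sin δ cos φ₁ over cos δ − sin φ₁ sin φ₂.
λ₂ = λ₁ + Δλ = -84.879°.
The forward bearing on arrival equals the back-azimuth from the destination plus 180°.
Back-azimuth from P₂ (2.9°, -84.9°) to P₁ (62.3°, -42.1°), with Δλ' = λ₁ − λ₂ = 42.8°: atan2( sin Δλ' cos φ₁ , cos φ₂ sin φ₁ − sin φ₂ cos φ₁ cos Δλ' ) = 20.1°.
Final bearing = (20.1° + 180°) mod 360° = 200.1°.

final bearing 200.1°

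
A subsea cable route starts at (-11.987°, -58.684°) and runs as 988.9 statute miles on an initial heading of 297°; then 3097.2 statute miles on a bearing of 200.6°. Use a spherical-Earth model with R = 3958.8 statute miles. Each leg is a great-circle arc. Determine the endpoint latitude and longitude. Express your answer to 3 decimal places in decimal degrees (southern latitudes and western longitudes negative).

latitude -46.218°, longitude -92.469°

Apply the spherical direct solution leg by leg, carrying full precision between legs.
Leg 1: from (-11.987°, -58.684°), δ = 988.9/3958.8 = 0.249798 rad, θ = 297° → φ = -5.248°, λ = -71.463°.
Leg 2: from (-5.248°, -71.463°), δ = 3097.2/3958.8 = 0.782358 rad, θ = 200.6° → φ = -46.218°, λ = -92.469°.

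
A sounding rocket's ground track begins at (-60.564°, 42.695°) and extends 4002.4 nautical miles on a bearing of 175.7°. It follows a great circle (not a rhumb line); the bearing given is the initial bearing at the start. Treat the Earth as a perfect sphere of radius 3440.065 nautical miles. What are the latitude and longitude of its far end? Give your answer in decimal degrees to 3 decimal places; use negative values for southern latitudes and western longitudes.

Central angle δ = d/R = 1.163466 rad.
Start latitude φ₁ = -1.057041 rad; initial bearing θ = 3.066543 rad.
sin φ₂ = sin φ₁ cos δ + cos φ₁ sin δ cos θ = (-0.870905)(0.396159) + (0.491451)(0.918182)(-0.997185) = -0.794988
φ₂ = asin(-0.794988) = -0.918988 rad = -52.654°.
Then Δλ = atan2(0.033834, -0.296200) = 3.027860 rad, from sin θ sin δ cos φ₁ over cos δ − sin φ₁ sin φ₂.
λ₂ = 42.695° + 173.484° = 216.179°, normalized to (−180°, 180°] → -143.821°.

latitude -52.654°, longitude -143.821°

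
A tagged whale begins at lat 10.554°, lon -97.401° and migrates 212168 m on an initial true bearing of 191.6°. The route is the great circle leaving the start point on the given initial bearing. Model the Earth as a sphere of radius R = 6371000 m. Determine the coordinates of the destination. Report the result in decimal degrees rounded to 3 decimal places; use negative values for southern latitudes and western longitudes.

The arc subtends δ = 212168/6371000 = 0.033302 rad at the centre.
Start latitude φ₁ = 0.184202 rad; initial bearing θ = 3.344051 rad.
Applying the spherical law of cosines for sides, sin φ₂ = sin φ₁ cos δ + cos φ₁ sin δ cos θ = 0.150996, so φ₂ = 8.685°.
Then Δλ = atan2(-0.006582, 0.971789) = -0.006773 rad, from sin θ sin δ cos φ₁ over cos δ − sin φ₁ sin φ₂.
Hence λ₂ = -97.401° + -0.388° = -97.789°.

latitude 8.685°, longitude -97.789°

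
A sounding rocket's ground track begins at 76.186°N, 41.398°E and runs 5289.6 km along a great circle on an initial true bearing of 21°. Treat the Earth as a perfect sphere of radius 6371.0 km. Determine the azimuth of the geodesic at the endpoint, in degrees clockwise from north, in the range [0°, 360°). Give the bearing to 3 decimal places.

final bearing 171.409°

Angular distance δ = d/R = 5289.6 / 6371 = 0.830262 rad.
With φ₁ = 76.186° = 1.329697 rad and θ = 21° = 0.366519 rad:
Applying the spherical law of cosines for sides, sin φ₂ = sin φ₁ cos δ + cos φ₁ sin δ cos θ = 0.819701, so φ₂ = 55.055°.
Then Δλ = atan2(0.063158, -0.121309) = 2.661571 rad, from sin θ sin δ cos φ₁ over cos δ − sin φ₁ sin φ₂.
λ₂ = 41.398° + 152.497° = 193.895°, normalized to (−180°, 180°] → -166.105°.
The forward bearing on arrival equals the back-azimuth from the destination plus 180°.
Back-azimuth from P₂ (55.055°, -166.105°) to P₁ (76.186°, 41.398°), with Δλ' = λ₁ − λ₂ = 207.503°: atan2( sin Δλ' cos φ₁ , cos φ₂ sin φ₁ − sin φ₂ cos φ₁ cos Δλ' ) = 351.409°.
Final bearing = (351.409° + 180°) mod 360° = 171.409°.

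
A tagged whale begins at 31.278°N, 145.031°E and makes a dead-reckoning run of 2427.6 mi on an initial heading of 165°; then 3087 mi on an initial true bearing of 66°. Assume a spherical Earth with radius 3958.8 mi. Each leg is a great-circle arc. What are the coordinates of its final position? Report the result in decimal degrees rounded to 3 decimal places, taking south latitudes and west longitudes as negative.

latitude 14.460°, longitude -164.836°

Apply the spherical direct solution leg by leg, carrying full precision between legs.
Leg 1: from (31.278°, 145.031°), δ = 2427.6/3958.8 = 0.613216 rad, θ = 165° → φ = -2.895°, λ = 153.608°.
Leg 2: from (-2.895°, 153.608°), δ = 3087/3958.8 = 0.779782 rad, θ = 66° → φ = 14.460°, λ = -164.836°.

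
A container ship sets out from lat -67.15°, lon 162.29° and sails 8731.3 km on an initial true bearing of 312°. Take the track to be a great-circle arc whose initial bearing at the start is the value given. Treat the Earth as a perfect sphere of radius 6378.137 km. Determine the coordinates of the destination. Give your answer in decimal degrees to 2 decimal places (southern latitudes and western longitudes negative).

latitude 4.00°, longitude 115.42°

Angular distance δ = d/R = 8731.3 / 6378.137 = 1.368942 rad.
With φ₁ = -67.15° = -1.171989 rad and θ = 312° = 5.445427 rad:
sin φ₂ = sin φ₁ cos δ + cos φ₁ sin δ cos θ = (-0.921525)(0.200486) + (0.388320)(0.979697)(0.669131) = 0.069808
φ₂ = asin(0.069808) = 0.069865 rad = 4.00°.
For the longitude increment, Δλ = atan2( sin θ sin δ cos φ₁, cos δ − sin φ₁ sin φ₂ ) = atan2(-0.282719, 0.264816) = -46.87°.
λ₂ = λ₁ + Δλ = 115.42°.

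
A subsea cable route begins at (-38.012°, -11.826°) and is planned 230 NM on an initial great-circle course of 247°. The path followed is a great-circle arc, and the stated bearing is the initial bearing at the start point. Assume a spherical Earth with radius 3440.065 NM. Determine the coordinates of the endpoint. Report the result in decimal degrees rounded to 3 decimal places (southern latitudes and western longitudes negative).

The arc subtends δ = 230/3440.065 = 0.066859 rad at the centre.
With φ₁ = -38.012° = -0.663435 rad and θ = 247° = 4.310963 rad:
Applying the spherical law of cosines for sides, sin φ₂ = sin φ₁ cos δ + cos φ₁ sin δ cos θ = -0.635018, so φ₂ = -39.421°.
Then Δλ = atan2(-0.048453, 0.606705) = -0.079694 rad, from sin θ sin δ cos φ₁ over cos δ − sin φ₁ sin φ₂.
Hence λ₂ = -11.826° + -4.566° = -16.392°.

latitude -39.421°, longitude -16.392°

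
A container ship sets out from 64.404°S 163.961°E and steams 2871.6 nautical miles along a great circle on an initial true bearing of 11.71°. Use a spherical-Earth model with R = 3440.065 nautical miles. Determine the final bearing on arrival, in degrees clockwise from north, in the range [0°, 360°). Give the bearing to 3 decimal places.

final bearing 5.260°

δ = 2871.6/3440.065 = 0.834752 rad (47.8277°).
With φ₁ = -64.404° = -1.124062 rad and θ = 11.71° = 0.204378 rad:
sin φ₂ = sin φ₁ cos δ + cos φ₁ sin δ cos θ = (-0.901863)(0.671362) + (0.432023)(0.741130)(0.979187) = -0.291955
φ₂ = asin(-0.291955) = -0.296270 rad = -16.975°.
For the longitude increment, Δλ = atan2( sin θ sin δ cos φ₁, cos δ − sin φ₁ sin φ₂ ) = atan2(0.064984, 0.408058) = 9.048°.
Hence λ₂ = 163.961° + 9.048° = 173.009°.
The forward bearing on arrival equals the back-azimuth from the destination plus 180°.
Back-azimuth from P₂ (-16.975°, 173.009°) to P₁ (-64.404°, 163.961°), with Δλ' = λ₁ − λ₂ = -9.048°: atan2( sin Δλ' cos φ₁ , cos φ₂ sin φ₁ − sin φ₂ cos φ₁ cos Δλ' ) = 185.260°.
Final bearing = (185.260° + 180°) mod 360° = 5.260°.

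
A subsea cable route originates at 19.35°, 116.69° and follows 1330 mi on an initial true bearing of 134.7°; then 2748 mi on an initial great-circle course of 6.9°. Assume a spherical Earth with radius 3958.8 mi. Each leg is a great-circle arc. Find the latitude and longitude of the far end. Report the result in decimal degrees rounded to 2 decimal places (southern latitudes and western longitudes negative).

latitude 44.79°, longitude 136.52°

Apply the spherical direct solution leg by leg, carrying full precision between legs.
Leg 1: from (19.35°, 116.69°), δ = 1330/3958.8 = 0.335960 rad, θ = 134.7° → φ = 5.39°, λ = 130.30°.
Leg 2: from (5.39°, 130.30°), δ = 2748/3958.8 = 0.694150 rad, θ = 6.9° → φ = 44.79°, λ = 136.52°.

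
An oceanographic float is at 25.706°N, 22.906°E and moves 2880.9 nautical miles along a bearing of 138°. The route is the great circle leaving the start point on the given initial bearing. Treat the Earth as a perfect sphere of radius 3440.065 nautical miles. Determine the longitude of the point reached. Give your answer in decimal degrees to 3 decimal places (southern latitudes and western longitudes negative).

longitude 53.446°

The arc subtends δ = 2880.9/3440.065 = 0.837455 rad at the centre.
Start latitude φ₁ = 0.448654 rad; initial bearing θ = 2.408554 rad.
Applying the spherical law of cosines for sides, sin φ₂ = sin φ₁ cos δ + cos φ₁ sin δ cos θ = -0.207136, so φ₂ = -11.955°.
Then Δλ = atan2(0.447926, 0.759202) = 0.533031 rad, from sin θ sin δ cos φ₁ over cos δ − sin φ₁ sin φ₂.
λ₂ = 22.906° + 30.540° = 53.446°.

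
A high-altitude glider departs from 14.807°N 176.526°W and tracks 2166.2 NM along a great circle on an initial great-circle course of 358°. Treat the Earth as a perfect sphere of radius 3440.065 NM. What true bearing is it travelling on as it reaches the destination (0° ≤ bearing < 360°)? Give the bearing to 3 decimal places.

Angular distance δ = d/R = 2166.2 / 3440.065 = 0.629697 rad.
Converting: φ₁ = 0.258431 rad, θ = 6.248279 rad.
sin φ₂ = sin φ₁ cos δ + cos φ₁ sin δ cos θ = (0.255564)(0.808206) + (0.966792)(0.588900)(0.999391) = 0.775545
φ₂ = asin(0.775545) = 0.887579 rad = 50.855°.
For the longitude increment, Δλ = atan2( sin θ sin δ cos φ₁, cos δ − sin φ₁ sin φ₂ ) = atan2(-0.019870, 0.610004) = -1.866°.
Hence λ₂ = -176.526° + -1.866° = -178.392°.
The forward bearing on arrival equals the back-azimuth from the destination plus 180°.
Back-azimuth from P₂ (50.855°, -178.392°) to P₁ (14.807°, -176.526°), with Δλ' = λ₁ − λ₂ = 1.866°: atan2( sin Δλ' cos φ₁ , cos φ₂ sin φ₁ − sin φ₂ cos φ₁ cos Δλ' ) = 176.936°.
Final bearing = (176.936° + 180°) mod 360° = 356.936°.

final bearing 356.936°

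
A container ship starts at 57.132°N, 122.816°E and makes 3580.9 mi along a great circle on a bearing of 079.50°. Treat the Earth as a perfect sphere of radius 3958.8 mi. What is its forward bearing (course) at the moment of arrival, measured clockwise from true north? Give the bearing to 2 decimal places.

final bearing 138.31°

δ = 3580.9/3958.8 = 0.904542 rad (51.8264°).
Converting: φ₁ = 0.997142 rad, θ = 1.387537 rad.
sin φ₂ = sin φ₁ cos δ + cos φ₁ sin δ cos θ = (0.839923)(0.618046) + (0.542705)(0.786142)(0.182236) = 0.596861
φ₂ = asin(0.596861) = 0.639583 rad = 36.645°.
Then Δλ = atan2(0.419499, 0.116729) = 1.299404 rad, from sin θ sin δ cos φ₁ over cos δ − sin φ₁ sin φ₂.
λ₂ = 122.816° + 74.450° = 197.266°, normalized to (−180°, 180°] → -162.734°.
The forward bearing on arrival equals the back-azimuth from the destination plus 180°.
Back-azimuth from P₂ (36.65°, -162.73°) to P₁ (57.13°, 122.82°), with Δλ' = λ₁ − λ₂ = 285.55°: atan2( sin Δλ' cos φ₁ , cos φ₂ sin φ₁ − sin φ₂ cos φ₁ cos Δλ' ) = 318.31°.
Final bearing = (318.31° + 180°) mod 360° = 138.31°.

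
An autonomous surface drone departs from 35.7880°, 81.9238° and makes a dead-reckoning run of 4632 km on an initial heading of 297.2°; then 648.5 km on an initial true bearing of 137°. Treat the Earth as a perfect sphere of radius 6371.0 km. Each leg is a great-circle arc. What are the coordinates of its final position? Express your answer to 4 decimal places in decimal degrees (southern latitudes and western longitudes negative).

Apply the spherical direct solution leg by leg, carrying full precision between legs.
Leg 1: from (35.7880°, 81.9238°), δ = 4632/6371 = 0.727044 rad, θ = 297.2° → φ = 43.1077°, λ = 27.8538°.
Leg 2: from (43.1077°, 27.8538°), δ = 648.5/6371 = 0.101789 rad, θ = 137° → φ = 38.7247°, λ = 32.9500°.

latitude 38.7247°, longitude 32.9500°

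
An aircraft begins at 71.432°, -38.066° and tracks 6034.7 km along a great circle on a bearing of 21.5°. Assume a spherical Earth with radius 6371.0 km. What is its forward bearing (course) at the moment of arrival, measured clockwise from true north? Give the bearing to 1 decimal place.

final bearing 168.9°

The arc subtends δ = 6034.7/6371 = 0.947214 rad at the centre.
Start latitude φ₁ = 1.246724 rad; initial bearing θ = 0.375246 rad.
Applying the spherical law of cosines for sides, sin φ₂ = sin φ₁ cos δ + cos φ₁ sin δ cos θ = 0.794062, so φ₂ = 52.567°.
Then Δλ = atan2(0.094740, -0.168781) = 2.630101 rad, from sin θ sin δ cos φ₁ over cos δ − sin φ₁ sin φ₂.
Hence λ₂ = -38.066° + 150.694° = 112.628°.
The forward bearing on arrival equals the back-azimuth from the destination plus 180°.
Back-azimuth from P₂ (52.6°, 112.6°) to P₁ (71.4°, -38.1°), with Δλ' = λ₁ − λ₂ = -150.7°: atan2( sin Δλ' cos φ₁ , cos φ₂ sin φ₁ − sin φ₂ cos φ₁ cos Δλ' ) = 348.9°.
Final bearing = (348.9° + 180°) mod 360° = 168.9°.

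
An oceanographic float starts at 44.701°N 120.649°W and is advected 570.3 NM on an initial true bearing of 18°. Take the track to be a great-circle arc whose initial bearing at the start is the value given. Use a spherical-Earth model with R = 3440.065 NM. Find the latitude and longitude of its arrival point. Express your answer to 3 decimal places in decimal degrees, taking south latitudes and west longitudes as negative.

latitude 53.641°, longitude -115.714°

The arc subtends δ = 570.3/3440.065 = 0.165782 rad at the centre.
With φ₁ = 44.701° = 0.780180 rad and θ = 18° = 0.314159 rad:
Destination latitude: φ₂ = arcsin( sin φ₁ cos δ + cos φ₁ sin δ cos θ ) = arcsin(0.805319) = 53.641°.
Then Δλ = atan2(0.036247, 0.419823) = 0.086124 rad, from sin θ sin δ cos φ₁ over cos δ − sin φ₁ sin φ₂.
λ₂ = λ₁ + Δλ = -115.714°.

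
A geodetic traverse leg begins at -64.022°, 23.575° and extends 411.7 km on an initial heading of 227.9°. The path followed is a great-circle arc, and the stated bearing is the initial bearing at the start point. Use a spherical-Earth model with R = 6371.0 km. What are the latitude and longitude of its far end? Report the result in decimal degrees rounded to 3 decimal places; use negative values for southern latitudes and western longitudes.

The arc subtends δ = 411.7/6371 = 0.064621 rad at the centre.
Converting: φ₁ = -1.117395 rad, θ = 3.977605 rad.
Applying the spherical law of cosines for sides, sin φ₂ = sin φ₁ cos δ + cos φ₁ sin δ cos θ = -0.916050, so φ₂ = -66.355°.
For the longitude increment, Δλ = atan2( sin θ sin δ cos φ₁, cos δ − sin φ₁ sin φ₂ ) = atan2(-0.020987, 0.174419) = -6.861°.
λ₂ = λ₁ + Δλ = 16.714°.

latitude -66.355°, longitude 16.714°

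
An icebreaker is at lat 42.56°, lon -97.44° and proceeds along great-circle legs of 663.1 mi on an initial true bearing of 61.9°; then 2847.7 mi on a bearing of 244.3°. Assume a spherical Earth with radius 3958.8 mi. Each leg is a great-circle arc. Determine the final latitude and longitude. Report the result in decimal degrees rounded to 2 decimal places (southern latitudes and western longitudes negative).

Apply the spherical direct solution leg by leg, carrying full precision between legs.
Leg 1: from (42.56°, -97.44°), δ = 663.1/3958.8 = 0.167500 rad, θ = 61.9° → φ = 46.45°, λ = -85.12°.
Leg 2: from (46.45°, -85.12°), δ = 2847.7/3958.8 = 0.719334 rad, θ = 244.3° → φ = 20.38°, λ = -124.41°.

latitude 20.38°, longitude -124.41°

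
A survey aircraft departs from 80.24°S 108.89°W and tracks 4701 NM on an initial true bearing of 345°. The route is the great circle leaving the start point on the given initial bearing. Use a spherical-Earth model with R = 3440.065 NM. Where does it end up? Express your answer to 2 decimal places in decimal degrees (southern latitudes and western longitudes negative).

Angular distance δ = d/R = 4701 / 3440.065 = 1.366544 rad.
Start latitude φ₁ = -1.400452 rad; initial bearing θ = 6.021386 rad.
sin φ₂ = sin φ₁ cos δ + cos φ₁ sin δ cos θ = (-0.985526)(0.202835) + (0.169522)(0.979213)(0.965926) = -0.039558
φ₂ = asin(-0.039558) = -0.039568 rad = -2.27°.
Then Δλ = atan2(-0.042963, 0.163850) = -0.256439 rad, from sin θ sin δ cos φ₁ over cos δ − sin φ₁ sin φ₂.
λ₂ = λ₁ + Δλ = -123.58°.

latitude -2.27°, longitude -123.58°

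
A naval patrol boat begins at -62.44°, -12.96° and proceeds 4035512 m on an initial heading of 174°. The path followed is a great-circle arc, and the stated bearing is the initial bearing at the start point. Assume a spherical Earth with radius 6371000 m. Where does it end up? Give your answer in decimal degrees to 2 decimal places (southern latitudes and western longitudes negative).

latitude -80.72°, longitude 144.48°

The arc subtends δ = 4035512/6371000 = 0.633419 rad at the centre.
With φ₁ = -62.44° = -1.089784 rad and θ = 174° = 3.036873 rad:
Applying the spherical law of cosines for sides, sin φ₂ = sin φ₁ cos δ + cos φ₁ sin δ cos θ = -0.986908, so φ₂ = -80.72°.
Then Δλ = atan2(0.028626, -0.068912) = 2.747880 rad, from sin θ sin δ cos φ₁ over cos δ − sin φ₁ sin φ₂.
λ₂ = -12.96° + 157.44° = 144.48°.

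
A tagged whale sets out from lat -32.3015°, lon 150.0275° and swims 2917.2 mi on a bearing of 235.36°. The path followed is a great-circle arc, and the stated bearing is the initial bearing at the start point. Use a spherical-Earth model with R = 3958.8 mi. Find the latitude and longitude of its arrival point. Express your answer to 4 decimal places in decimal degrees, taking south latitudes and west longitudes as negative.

Central angle δ = d/R = 0.736890 rad.
With φ₁ = -32.3015° = -0.563768 rad and θ = 235.36° = 4.107807 rad:
Applying the spherical law of cosines for sides, sin φ₂ = sin φ₁ cos δ + cos φ₁ sin δ cos θ = -0.718597, so φ₂ = -45.9388°.
For the longitude increment, Δλ = atan2( sin θ sin δ cos φ₁, cos δ − sin φ₁ sin φ₂ ) = atan2(-0.467313, 0.356562) = -52.6562°.
Hence λ₂ = 150.0275° + -52.6562° = 97.3713°.

latitude -45.9388°, longitude 97.3713°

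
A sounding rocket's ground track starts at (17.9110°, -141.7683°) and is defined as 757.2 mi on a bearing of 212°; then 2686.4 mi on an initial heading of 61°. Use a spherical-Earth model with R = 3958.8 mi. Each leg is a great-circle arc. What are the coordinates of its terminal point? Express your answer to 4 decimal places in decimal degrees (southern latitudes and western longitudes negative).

latitude 24.6175°, longitude -110.4667°

Apply the spherical direct solution leg by leg, carrying full precision between legs.
Leg 1: from (17.9110°, -141.7683°), δ = 757.2/3958.8 = 0.191270 rad, θ = 212° → φ = 8.5415°, λ = -147.6152°.
Leg 2: from (8.5415°, -147.6152°), δ = 2686.4/3958.8 = 0.678589 rad, θ = 61° → φ = 24.6175°, λ = -110.4667°.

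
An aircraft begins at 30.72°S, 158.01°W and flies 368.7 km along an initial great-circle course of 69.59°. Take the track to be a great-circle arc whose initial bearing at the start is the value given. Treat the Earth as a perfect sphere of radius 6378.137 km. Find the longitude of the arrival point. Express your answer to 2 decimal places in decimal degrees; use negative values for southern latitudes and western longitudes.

longitude -154.44°

δ = 368.7/6378.137 = 0.057807 rad (3.3121°).
With φ₁ = -30.72° = -0.536165 rad and θ = 69.59° = 1.214575 rad:
Applying the spherical law of cosines for sides, sin φ₂ = sin φ₁ cos δ + cos φ₁ sin δ cos θ = -0.492669, so φ₂ = -29.52°.
For the longitude increment, Δλ = atan2( sin θ sin δ cos φ₁, cos δ − sin φ₁ sin φ₂ ) = atan2(0.046549, 0.746653) = 3.57°.
λ₂ = -158.01° + 3.57° = -154.44°.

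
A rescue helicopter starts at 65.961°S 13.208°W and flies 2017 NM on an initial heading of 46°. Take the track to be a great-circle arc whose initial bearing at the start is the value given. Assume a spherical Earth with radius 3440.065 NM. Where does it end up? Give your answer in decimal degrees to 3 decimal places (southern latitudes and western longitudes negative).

δ = 2017/3440.065 = 0.586326 rad (33.5940°).
Start latitude φ₁ = -1.151237 rad; initial bearing θ = 0.802851 rad.
Destination latitude: φ₂ = arcsin( sin φ₁ cos δ + cos φ₁ sin δ cos θ ) = arcsin(-0.604162) = -37.169°.
Then Δλ = atan2(0.162134, 0.281217) = 0.522995 rad, from sin θ sin δ cos φ₁ over cos δ − sin φ₁ sin φ₂.
λ₂ = λ₁ + Δλ = 16.757°.

latitude -37.169°, longitude 16.757°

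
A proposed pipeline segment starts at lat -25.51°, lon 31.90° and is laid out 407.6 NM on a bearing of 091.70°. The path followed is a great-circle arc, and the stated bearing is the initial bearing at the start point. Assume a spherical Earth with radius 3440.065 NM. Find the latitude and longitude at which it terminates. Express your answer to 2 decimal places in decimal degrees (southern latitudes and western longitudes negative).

latitude -25.52°, longitude 39.42°

The arc subtends δ = 407.6/3440.065 = 0.118486 rad at the centre.
Start latitude φ₁ = -0.445233 rad; initial bearing θ = 1.600467 rad.
sin φ₂ = sin φ₁ cos δ + cos φ₁ sin δ cos θ = (-0.430669)(0.992989) + (0.902510)(0.118209)(-0.029666) = -0.430814
φ₂ = asin(-0.430814) = -0.445395 rad = -25.52°.
Δλ = atan2( sin θ sin δ cos φ₁ , cos δ − sin φ₁ sin φ₂ ) = atan2(0.106638, 0.807451) = 0.131308 rad = 7.52°.
λ₂ = λ₁ + Δλ = 39.42°.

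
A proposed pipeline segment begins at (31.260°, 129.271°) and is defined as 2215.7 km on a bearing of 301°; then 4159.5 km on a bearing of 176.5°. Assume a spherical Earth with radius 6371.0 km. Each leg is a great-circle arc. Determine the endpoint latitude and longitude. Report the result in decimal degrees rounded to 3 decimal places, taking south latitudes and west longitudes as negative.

latitude 2.278°, longitude 109.106°

Apply the spherical direct solution leg by leg, carrying full precision between legs.
Leg 1: from (31.260°, 129.271°), δ = 2215.7/6371 = 0.347779 rad, θ = 301° → φ = 39.636°, λ = 106.979°.
Leg 2: from (39.636°, 106.979°), δ = 4159.5/6371 = 0.652880 rad, θ = 176.5° → φ = 2.278°, λ = 109.106°.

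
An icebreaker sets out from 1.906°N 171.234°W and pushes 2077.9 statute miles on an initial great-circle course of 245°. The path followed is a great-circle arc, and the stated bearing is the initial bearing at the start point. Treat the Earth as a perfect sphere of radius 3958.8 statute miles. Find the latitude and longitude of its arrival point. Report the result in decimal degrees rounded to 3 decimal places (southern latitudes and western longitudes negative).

δ = 2077.9/3958.8 = 0.524881 rad (30.0735°).
With φ₁ = 1.906° = 0.033266 rad and θ = 245° = 4.276057 rad:
Applying the spherical law of cosines for sides, sin φ₂ = sin φ₁ cos δ + cos φ₁ sin δ cos θ = -0.182879, so φ₂ = -10.537°.
Δλ = atan2( sin θ sin δ cos φ₁ , cos δ − sin φ₁ sin φ₂ ) = atan2(-0.453909, 0.871466) = -0.480193 rad = -27.513°.
λ₂ = -171.234° + -27.513° = -198.747°, normalized to (−180°, 180°] → 161.253°.

latitude -10.537°, longitude 161.253°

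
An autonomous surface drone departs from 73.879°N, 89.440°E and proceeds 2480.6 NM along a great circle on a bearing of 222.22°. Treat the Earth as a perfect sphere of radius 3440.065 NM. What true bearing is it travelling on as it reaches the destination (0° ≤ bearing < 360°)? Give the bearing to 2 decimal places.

final bearing 193.31°

Central angle δ = d/R = 0.721091 rad.
Converting: φ₁ = 1.289432 rad, θ = 3.878471 rad.
Applying the spherical law of cosines for sides, sin φ₂ = sin φ₁ cos δ + cos φ₁ sin δ cos θ = 0.585792, so φ₂ = 35.859°.
Δλ = atan2( sin θ sin δ cos φ₁ , cos δ − sin φ₁ sin φ₂ ) = atan2(-0.123185, 0.188328) = -0.579250 rad = -33.189°.
Hence λ₂ = 89.440° + -33.189° = 56.251°.
The forward bearing on arrival equals the back-azimuth from the destination plus 180°.
Back-azimuth from P₂ (35.86°, 56.25°) to P₁ (73.88°, 89.44°), with Δλ' = λ₁ − λ₂ = 33.19°: atan2( sin Δλ' cos φ₁ , cos φ₂ sin φ₁ − sin φ₂ cos φ₁ cos Δλ' ) = 13.31°.
Final bearing = (13.31° + 180°) mod 360° = 193.31°.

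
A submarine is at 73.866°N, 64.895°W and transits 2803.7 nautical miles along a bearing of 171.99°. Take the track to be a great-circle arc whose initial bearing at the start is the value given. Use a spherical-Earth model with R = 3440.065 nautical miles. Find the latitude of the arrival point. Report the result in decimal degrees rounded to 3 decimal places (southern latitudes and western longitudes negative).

latitude 27.296°

The arc subtends δ = 2803.7/3440.065 = 0.815014 rad at the centre.
With φ₁ = 73.866° = 1.289205 rad and θ = 171.99° = 3.001792 rad:
Destination latitude: φ₂ = arcsin( sin φ₁ cos δ + cos φ₁ sin δ cos θ ) = arcsin(0.458592) = 27.296°.
Then Δλ = atan2(0.028179, 0.245328) = 0.114363 rad, from sin θ sin δ cos φ₁ over cos δ − sin φ₁ sin φ₂.
λ₂ = -64.895° + 6.553° = -58.342°.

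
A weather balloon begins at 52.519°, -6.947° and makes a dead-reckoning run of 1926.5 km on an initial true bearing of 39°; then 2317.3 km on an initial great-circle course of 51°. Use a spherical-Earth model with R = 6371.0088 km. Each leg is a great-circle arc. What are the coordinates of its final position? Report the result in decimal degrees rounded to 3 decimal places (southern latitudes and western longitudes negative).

latitude 69.708°, longitude 71.176°

Apply the spherical direct solution leg by leg, carrying full precision between legs.
Leg 1: from (52.519°, -6.947°), δ = 1926.5/6371.0088 = 0.302385 rad, θ = 39° → φ = 63.946°, λ = 18.310°.
Leg 2: from (63.946°, 18.310°), δ = 2317.3/6371.0088 = 0.363726 rad, θ = 51° → φ = 69.708°, λ = 71.176°.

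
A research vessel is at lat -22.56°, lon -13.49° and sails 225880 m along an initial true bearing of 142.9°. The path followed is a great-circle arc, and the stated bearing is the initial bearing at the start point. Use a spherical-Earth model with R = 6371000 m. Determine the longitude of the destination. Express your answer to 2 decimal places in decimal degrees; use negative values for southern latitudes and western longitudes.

The arc subtends δ = 225880/6371000 = 0.035454 rad at the centre.
With φ₁ = -22.56° = -0.393746 rad and θ = 142.9° = 2.494076 rad:
Destination latitude: φ₂ = arcsin( sin φ₁ cos δ + cos φ₁ sin δ cos θ ) = arcsin(-0.409518) = -24.17°.
Then Δλ = atan2(0.019746, 0.842260) = 0.023439 rad, from sin θ sin δ cos φ₁ over cos δ − sin φ₁ sin φ₂.
Hence λ₂ = -13.49° + 1.34° = -12.15°.

longitude -12.15°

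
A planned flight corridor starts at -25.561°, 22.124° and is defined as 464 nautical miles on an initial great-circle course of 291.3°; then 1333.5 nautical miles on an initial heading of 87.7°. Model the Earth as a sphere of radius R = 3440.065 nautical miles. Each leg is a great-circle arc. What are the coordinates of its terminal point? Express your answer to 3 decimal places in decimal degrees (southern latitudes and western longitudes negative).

Apply the spherical direct solution leg by leg, carrying full precision between legs.
Leg 1: from (-25.561°, 22.124°), δ = 464/3440.065 = 0.134881 rad, θ = 291.3° → φ = -22.550°, λ = 14.327°.
Leg 2: from (-22.550°, 14.327°), δ = 1333.5/3440.065 = 0.387638 rad, θ = 87.7° → φ = -19.939°, λ = 38.017°.

latitude -19.939°, longitude 38.017°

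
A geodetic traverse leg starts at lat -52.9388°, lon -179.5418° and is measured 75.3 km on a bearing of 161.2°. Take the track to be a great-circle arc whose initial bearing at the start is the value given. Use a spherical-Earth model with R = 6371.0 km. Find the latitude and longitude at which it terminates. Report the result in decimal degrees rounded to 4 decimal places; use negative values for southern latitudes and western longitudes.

latitude -53.5793°, longitude -179.1742°

The arc subtends δ = 75.3/6371 = 0.011819 rad at the centre.
With φ₁ = -52.9388° = -0.923956 rad and θ = 161.2° = 2.813471 rad:
Applying the spherical law of cosines for sides, sin φ₂ = sin φ₁ cos δ + cos φ₁ sin δ cos θ = -0.804679, so φ₂ = -53.5793°.
Δλ = atan2( sin θ sin δ cos φ₁ , cos δ − sin φ₁ sin φ₂ ) = atan2(0.002295, 0.357802) = 0.006415 rad = 0.3676°.
λ₂ = λ₁ + Δλ = -179.1742°.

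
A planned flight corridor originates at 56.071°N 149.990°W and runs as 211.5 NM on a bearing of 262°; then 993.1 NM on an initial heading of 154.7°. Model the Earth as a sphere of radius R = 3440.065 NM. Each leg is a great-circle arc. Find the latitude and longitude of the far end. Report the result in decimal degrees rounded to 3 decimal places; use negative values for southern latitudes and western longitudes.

latitude 40.035°, longitude -147.002°

Apply the spherical direct solution leg by leg, carrying full precision between legs.
Leg 1: from (56.071°, -149.990°), δ = 211.5/3440.065 = 0.061481 rad, θ = 262° → φ = 55.426°, λ = -156.145°.
Leg 2: from (55.426°, -156.145°), δ = 993.1/3440.065 = 0.288686 rad, θ = 154.7° → φ = 40.035°, λ = -147.002°.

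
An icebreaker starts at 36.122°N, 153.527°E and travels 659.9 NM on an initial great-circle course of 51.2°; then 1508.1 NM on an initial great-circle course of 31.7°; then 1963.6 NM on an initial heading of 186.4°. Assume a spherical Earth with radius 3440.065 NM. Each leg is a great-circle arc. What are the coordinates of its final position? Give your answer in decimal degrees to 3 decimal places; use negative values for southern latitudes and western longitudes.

Apply the spherical direct solution leg by leg, carrying full precision between legs.
Leg 1: from (36.122°, 153.527°), δ = 659.9/3440.065 = 0.191828 rad, θ = 51.2° → φ = 42.469°, λ = 165.148°.
Leg 2: from (42.469°, 165.148°), δ = 1508.1/3440.065 = 0.438393 rad, θ = 31.7° → φ = 61.372°, λ = -167.107°.
Leg 3: from (61.372°, -167.107°), δ = 1963.6/3440.065 = 0.570803 rad, θ = 186.4° → φ = 28.773°, λ = -171.047°.

latitude 28.773°, longitude -171.047°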